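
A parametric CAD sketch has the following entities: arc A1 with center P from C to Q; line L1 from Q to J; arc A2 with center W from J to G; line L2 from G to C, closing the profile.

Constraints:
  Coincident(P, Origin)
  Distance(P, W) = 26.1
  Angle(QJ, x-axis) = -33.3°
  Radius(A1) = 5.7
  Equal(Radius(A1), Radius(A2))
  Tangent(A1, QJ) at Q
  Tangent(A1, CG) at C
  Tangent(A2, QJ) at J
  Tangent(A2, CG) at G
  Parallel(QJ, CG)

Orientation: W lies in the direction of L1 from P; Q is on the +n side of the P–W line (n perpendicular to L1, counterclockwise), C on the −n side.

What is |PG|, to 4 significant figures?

26.72

Tangency of A1 to both parallel lines with radius 5.7 puts Q and C at P ± 5.7·n: Q = (3.129, 4.764), C = (-3.129, -4.764). Equal radii place J and G the same way about W: J = W + 5.7·n = (24.94, -9.565), G = W − 5.7·n = (18.69, -19.09). Then |PG| = |G − P| = 26.72.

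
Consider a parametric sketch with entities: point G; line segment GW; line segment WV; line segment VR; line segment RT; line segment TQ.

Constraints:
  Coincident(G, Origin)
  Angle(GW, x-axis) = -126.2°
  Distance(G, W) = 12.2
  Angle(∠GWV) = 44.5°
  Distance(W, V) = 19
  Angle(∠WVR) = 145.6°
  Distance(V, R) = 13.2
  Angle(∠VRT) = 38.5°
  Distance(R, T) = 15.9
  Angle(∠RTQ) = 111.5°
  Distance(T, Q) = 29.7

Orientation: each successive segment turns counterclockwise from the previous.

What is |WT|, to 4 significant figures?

16.45

G is at the origin; GW runs at -126.2° with length 12.2, so W = (-7.205, -9.845). ∠GWV = 44.5° gives WV at 9.300° from the x-axis; with |WV| = 19.0, V = (11.54, -6.774). ∠WVR = 145.6° gives VR at 43.70° from the x-axis; with |VR| = 13.2, R = (21.09, 2.345). ∠VRT = 38.5° gives RT at -174.8° from the x-axis; with |RT| = 15.9, T = (5.253, 0.9041). Then |WT| = |T − W| = 16.45.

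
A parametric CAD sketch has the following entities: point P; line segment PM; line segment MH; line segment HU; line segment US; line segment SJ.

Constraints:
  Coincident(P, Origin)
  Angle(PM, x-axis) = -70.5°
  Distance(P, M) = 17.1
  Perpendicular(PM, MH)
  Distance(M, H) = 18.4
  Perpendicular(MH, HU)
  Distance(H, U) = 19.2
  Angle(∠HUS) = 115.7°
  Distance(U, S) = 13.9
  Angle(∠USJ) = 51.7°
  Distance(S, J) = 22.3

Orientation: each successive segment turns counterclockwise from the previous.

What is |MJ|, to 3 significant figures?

11.3

P is at the origin; PM runs at -70.5° with length 17.1, so M = (5.71, -16.1). The perpendicularity gives MH at right angles to PM, so MH runs at 19.5°; with |MH| = 18.4, H = (23.1, -9.98). MH is perpendicular to HU, so HU runs at 110°; with |HU| = 19.2, U = (16.6, 8.12). ∠HUS = 115.7° gives US at 174° from the x-axis; with |US| = 13.9, S = (2.82, 9.62). ∠USJ = 51.7° gives SJ at -57.9° from the x-axis; with |SJ| = 22.3, J = (14.7, -9.27). Then |MJ| = |J − M| = 11.3.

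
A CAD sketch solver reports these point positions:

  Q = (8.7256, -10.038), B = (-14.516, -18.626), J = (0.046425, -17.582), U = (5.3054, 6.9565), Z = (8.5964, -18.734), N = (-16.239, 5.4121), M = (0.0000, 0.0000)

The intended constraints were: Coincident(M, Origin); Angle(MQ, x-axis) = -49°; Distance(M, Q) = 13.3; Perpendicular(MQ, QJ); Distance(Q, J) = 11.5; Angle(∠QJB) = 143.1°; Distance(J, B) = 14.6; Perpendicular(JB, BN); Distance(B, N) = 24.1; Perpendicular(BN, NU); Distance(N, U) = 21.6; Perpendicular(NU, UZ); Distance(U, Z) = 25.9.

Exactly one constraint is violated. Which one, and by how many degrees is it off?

Perpendicular(NU, UZ) — off by 3.20°.

M = (0.00, 0.00) ✓; MQ at -49.00° ✓; |MQ| = 13.30 ✓; ∠(MQ, QJ) = 90.00° ✓; |QJ| = 11.50 ✓; ∠QJB = 143.1° ✓; |JB| = 14.60 ✓; ∠(JB, BN) = 90.00° ✓; |BN| = 24.10 ✓; ∠(BN, NU) = 90.00° ✓; |NU| = 21.60 ✓; ∠(NU, UZ) = 86.80° ✗; |UZ| = 25.90 ✓.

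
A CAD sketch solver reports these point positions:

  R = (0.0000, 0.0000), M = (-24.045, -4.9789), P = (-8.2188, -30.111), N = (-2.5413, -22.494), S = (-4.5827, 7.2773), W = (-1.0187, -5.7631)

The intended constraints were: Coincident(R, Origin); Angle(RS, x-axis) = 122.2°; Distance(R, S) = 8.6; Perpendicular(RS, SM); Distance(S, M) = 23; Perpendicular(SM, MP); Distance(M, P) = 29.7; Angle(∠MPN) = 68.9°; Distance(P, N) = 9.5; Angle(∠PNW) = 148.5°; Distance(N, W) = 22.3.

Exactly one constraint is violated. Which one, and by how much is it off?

Distance(N, W) = 22.3 — off by 5.50.

R = (0.00, 0.00) ✓; RS at 122.2° ✓; |RS| = 8.600 ✓; ∠(RS, SM) = 90.00° ✓; |SM| = 23.00 ✓; ∠(SM, MP) = 90.00° ✓; |MP| = 29.70 ✓; ∠MPN = 68.90° ✓; |PN| = 9.500 ✓; ∠PNW = 148.5° ✓; |NW| = 16.80 ✗.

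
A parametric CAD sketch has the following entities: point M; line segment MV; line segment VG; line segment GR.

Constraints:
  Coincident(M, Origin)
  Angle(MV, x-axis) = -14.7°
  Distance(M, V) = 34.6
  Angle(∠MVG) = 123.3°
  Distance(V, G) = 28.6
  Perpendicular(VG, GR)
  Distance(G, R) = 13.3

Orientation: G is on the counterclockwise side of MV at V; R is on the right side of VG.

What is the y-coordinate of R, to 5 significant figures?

0.47328

M is at the origin; MV runs at -14.7° with length 34.6, so V = 34.6·(cos -14.7°, sin -14.7°) = (33.467, -8.7800). ∠MVG = 123.3°, so VG runs at -14.7° + (180° − 123.3°) = 42.000° from the x-axis; with |VG| = 28.6, G = V + 28.6·(cos 42.000°, sin 42.000°) = (54.721, 10.357). VG is perpendicular to GR; with |GR| = 13.3 on the right of VG, R = G + 13.3·(0.66913, -0.74314) = (63.621, 0.47328). So R.y = 0.47328.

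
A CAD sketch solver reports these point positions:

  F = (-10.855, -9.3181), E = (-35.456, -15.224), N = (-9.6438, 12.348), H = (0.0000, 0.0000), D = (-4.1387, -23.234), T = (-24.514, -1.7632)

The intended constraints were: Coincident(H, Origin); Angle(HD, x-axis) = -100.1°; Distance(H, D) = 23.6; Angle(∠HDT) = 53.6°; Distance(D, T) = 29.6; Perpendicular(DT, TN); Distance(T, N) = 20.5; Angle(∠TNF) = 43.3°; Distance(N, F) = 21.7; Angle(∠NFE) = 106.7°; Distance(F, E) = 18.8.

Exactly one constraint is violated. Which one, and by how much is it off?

Distance(F, E) = 18.8 — off by 6.50.

H = (0.00, 0.00) ✓; HD at -100.1° ✓; |HD| = 23.60 ✓; ∠HDT = 53.60° ✓; |DT| = 29.60 ✓; ∠(DT, TN) = 90.00° ✓; |TN| = 20.50 ✓; ∠TNF = 43.30° ✓; |NF| = 21.70 ✓; ∠NFE = 106.7° ✓; |FE| = 25.30 ✗.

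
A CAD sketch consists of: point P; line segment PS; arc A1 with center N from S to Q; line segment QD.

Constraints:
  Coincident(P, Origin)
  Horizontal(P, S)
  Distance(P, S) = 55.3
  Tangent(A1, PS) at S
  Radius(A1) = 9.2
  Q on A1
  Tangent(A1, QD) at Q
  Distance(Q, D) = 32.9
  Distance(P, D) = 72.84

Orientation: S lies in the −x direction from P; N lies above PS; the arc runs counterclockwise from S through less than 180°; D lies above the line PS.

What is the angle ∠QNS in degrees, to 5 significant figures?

111.25°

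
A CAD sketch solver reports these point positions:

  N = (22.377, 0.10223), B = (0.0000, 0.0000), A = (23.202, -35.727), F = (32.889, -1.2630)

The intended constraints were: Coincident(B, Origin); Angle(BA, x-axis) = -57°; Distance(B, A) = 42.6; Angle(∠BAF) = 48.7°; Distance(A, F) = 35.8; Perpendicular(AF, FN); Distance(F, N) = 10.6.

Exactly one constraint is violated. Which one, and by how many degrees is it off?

Perpendicular(AF, FN) — off by 8.30°.

B = (0.00, 0.00) ✓; BA at -57.00° ✓; |BA| = 42.60 ✓; ∠BAF = 48.70° ✓; |AF| = 35.80 ✓; ∠(AF, FN) = 98.30° ✗; |FN| = 10.60 ✓.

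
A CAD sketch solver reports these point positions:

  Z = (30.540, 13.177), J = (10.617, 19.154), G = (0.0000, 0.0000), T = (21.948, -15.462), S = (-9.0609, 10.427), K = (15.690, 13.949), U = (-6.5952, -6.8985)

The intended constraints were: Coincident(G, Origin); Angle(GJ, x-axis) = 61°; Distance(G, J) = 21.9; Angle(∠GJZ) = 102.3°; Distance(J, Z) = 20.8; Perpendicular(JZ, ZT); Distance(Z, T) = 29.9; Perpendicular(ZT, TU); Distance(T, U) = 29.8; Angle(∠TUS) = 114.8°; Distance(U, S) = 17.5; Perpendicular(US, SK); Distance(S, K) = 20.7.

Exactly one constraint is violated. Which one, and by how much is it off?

Distance(S, K) = 20.7 — off by 4.30.

G = (0.00, 0.00) ✓; GJ at 61.00° ✓; |GJ| = 21.90 ✓; ∠GJZ = 102.3° ✓; |JZ| = 20.80 ✓; ∠(JZ, ZT) = 90.00° ✓; |ZT| = 29.90 ✓; ∠(ZT, TU) = 90.00° ✓; |TU| = 29.80 ✓; ∠TUS = 114.8° ✓; |US| = 17.50 ✓; ∠(US, SK) = 90.00° ✓; |SK| = 25.00 ✗.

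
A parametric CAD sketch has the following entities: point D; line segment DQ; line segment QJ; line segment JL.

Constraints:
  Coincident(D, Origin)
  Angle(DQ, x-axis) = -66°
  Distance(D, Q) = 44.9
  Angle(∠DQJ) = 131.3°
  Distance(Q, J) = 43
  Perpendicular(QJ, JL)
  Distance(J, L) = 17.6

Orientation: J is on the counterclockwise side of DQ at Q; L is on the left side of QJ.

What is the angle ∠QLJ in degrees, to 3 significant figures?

67.7°

D is at the origin; DQ runs at -66.0° with length 44.9, so Q = 44.9·(cos -66.0°, sin -66.0°) = (18.3, -41.0). ∠DQJ = 131.3°, so QJ runs at -66.0° + (180° − 131.3°) = -17.3° from the x-axis; with |QJ| = 43.0, J = Q + 43.0·(cos -17.3°, sin -17.3°) = (59.3, -53.8). The perpendicularity gives JL at right angles to QJ; with |JL| = 17.6 on the left of QJ, L = J + 17.6·(0.297, 0.955) = (64.6, -37.0). Then cos ∠QLJ = LQ·LJ / (|LQ||LJ|), giving 67.7°.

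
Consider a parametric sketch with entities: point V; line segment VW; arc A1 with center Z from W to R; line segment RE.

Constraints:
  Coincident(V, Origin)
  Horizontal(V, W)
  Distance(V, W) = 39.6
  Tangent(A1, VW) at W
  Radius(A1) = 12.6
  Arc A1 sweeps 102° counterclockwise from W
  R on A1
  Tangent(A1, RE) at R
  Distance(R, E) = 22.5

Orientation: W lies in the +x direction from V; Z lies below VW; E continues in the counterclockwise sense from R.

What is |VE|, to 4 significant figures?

49.06

On A1, W sits at bearing 90° from Z; a 102° counterclockwise sweep puts R at bearing 192°, so R = Z + 12.6·(cos 192°, sin 192°) = (27.28, -15.22). The tangent condition forces ZR to be normal to RE, so RE runs along (−sin 192°, cos 192°); with |RE| = 22.5, E = (31.95, -37.23). Then |VE| = |E − V| = 49.06.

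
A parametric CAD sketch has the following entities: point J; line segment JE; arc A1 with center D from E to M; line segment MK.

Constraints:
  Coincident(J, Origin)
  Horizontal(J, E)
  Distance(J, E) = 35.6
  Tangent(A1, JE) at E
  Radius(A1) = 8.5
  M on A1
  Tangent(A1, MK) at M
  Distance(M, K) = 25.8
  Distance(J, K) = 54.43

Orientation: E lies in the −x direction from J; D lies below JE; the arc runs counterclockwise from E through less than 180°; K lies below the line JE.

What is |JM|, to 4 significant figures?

45.03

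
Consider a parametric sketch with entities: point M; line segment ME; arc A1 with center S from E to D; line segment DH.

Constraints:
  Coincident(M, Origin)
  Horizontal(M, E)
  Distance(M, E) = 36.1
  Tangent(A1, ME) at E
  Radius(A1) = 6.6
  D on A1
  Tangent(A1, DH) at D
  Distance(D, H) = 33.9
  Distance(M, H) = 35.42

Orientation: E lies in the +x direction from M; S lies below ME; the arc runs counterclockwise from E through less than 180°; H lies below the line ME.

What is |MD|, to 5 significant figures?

30.554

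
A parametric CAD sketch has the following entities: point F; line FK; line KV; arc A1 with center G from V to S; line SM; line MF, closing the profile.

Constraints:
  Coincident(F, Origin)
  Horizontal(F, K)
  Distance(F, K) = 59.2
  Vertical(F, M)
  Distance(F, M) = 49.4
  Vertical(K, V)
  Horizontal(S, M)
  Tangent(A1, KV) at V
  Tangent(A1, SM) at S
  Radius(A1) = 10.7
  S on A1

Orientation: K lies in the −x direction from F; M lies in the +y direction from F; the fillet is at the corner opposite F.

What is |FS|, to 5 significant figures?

69.229

The virtual corner opposite F is at (-59.200, 49.400). Since A1 is tangent to KV there, GV ⟂ KV and tangency of A1 to SM means the radius GS is perpendicular to SM, with radius 10.7, so the center G sits 10.7 in from both sides at G = (-48.500, 38.700). That places the tangent points at V = (-59.200, 38.700) on KV and S = (-48.500, 49.400) on SM. Then |FS| = |S − F| = 69.229.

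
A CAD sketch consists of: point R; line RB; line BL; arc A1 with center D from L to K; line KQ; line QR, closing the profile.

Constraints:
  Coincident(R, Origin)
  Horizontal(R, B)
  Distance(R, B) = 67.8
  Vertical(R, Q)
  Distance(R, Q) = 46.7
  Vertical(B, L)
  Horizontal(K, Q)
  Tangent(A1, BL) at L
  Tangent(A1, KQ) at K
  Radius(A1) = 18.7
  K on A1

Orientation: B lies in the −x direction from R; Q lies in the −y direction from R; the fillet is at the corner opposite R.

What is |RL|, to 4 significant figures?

73.35

R is at the origin; RB is horizontal with |RB| = 67.8 and B on the −x side, so B = (-67.80, 0.000). RQ is vertical with |RQ| = 46.7 and Q on the −y side, so Q = (0.000, -46.70). The virtual corner opposite R is at (-67.80, -46.70). Tangency of A1 to BL means the radius DL is perpendicular to BL and the tangent condition forces DK to be normal to KQ, with radius 18.7, so the center D sits 18.7 in from both sides at D = (-49.10, -28.00). That places the tangent points at L = (-67.80, -28.00) on BL and K = (-49.10, -46.70) on KQ. Then |RL| = |L − R| = 73.35.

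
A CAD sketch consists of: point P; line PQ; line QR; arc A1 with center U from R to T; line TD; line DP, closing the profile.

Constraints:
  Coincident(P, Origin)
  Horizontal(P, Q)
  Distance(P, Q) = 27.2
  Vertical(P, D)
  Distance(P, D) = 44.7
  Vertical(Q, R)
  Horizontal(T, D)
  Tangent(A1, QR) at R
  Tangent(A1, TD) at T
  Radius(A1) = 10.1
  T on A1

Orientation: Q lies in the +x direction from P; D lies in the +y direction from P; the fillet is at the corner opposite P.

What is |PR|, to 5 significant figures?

44.011

The virtual corner opposite P is at (27.200, 44.700). Since A1 is tangent to QR there, UR ⟂ QR and the tangent condition forces UT to be normal to TD, with radius 10.1, so the center U sits 10.1 in from both sides at U = (17.100, 34.600). That places the tangent points at R = (27.200, 34.600) on QR and T = (17.100, 44.700) on TD. Then |PR| = |R − P| = 44.011.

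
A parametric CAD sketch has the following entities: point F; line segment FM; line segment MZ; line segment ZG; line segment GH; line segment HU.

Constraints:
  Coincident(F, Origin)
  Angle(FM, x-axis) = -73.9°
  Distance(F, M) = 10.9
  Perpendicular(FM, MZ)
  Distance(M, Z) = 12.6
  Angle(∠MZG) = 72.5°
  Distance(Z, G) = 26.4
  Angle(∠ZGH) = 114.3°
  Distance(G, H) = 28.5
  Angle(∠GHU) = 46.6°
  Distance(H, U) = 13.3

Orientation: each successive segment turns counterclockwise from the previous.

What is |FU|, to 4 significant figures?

17.19

F is at the origin; FM runs at -73.9° with length 10.9, so M = (3.023, -10.47). FM is perpendicular to MZ, so MZ runs at 16.10°; with |MZ| = 12.6, Z = (15.13, -6.978). ∠MZG = 72.5° gives ZG at 123.6° from the x-axis; with |ZG| = 26.4, G = (0.5190, 15.01). ∠ZGH = 114.3° gives GH at -170.7° from the x-axis; with |GH| = 28.5, H = (-27.61, 10.41). ∠GHU = 46.6° gives HU at -37.30° from the x-axis; with |HU| = 13.3, U = (-17.03, 2.345). Then |FU| = |U − F| = 17.19.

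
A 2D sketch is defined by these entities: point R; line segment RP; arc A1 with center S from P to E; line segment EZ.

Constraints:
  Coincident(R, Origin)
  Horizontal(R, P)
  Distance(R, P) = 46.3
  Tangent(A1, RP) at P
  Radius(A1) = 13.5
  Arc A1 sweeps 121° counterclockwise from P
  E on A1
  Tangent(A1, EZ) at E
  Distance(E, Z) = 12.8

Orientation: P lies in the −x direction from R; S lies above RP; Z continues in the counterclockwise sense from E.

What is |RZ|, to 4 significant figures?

51.91

R is at the origin; R and P share the same y with |RP| = 46.3 and P on the −x side, so P = (-46.30, 0.000). Tangency of A1 to RP means the radius SP is perpendicular to RP, so S = P + (0, 13.5) = (-46.30, 13.50). On A1, P sits at bearing -90° from S; a 121° counterclockwise sweep puts E at bearing 31°, so E = S + 13.5·(cos 31°, sin 31°) = (-34.73, 20.45). Since A1 is tangent to EZ there, SE ⟂ EZ, so EZ runs along (−sin 31°, cos 31°); with |EZ| = 12.8, Z = (-41.32, 31.42). Then |RZ| = |Z − R| = 51.91.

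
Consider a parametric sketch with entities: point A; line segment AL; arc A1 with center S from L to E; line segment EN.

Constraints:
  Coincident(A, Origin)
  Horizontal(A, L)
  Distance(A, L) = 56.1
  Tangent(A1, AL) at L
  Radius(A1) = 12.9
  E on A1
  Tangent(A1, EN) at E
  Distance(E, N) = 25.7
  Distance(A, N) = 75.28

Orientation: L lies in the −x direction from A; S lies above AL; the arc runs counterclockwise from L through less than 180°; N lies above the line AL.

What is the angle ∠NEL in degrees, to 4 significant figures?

114.4°

A is at the origin; AL is horizontal with |AL| = 56.1 and L on the −x side, so L = (-56.10, 0.000). The tangent condition forces SL to be normal to AL, so S = L + (0, 12.9) = (-56.10, 12.90). Since SE ⟂ EN (tangency), |SN| = √(12.9² + 25.7²) = 28.76 regardless of where E sits on A1. So N lies on both circle(A, 75.28) and circle(S, 28.76); the above-AL intersection is N = (-63.30, 40.74). E is the foot of the tangent from N: E = (-46.39, 21.39).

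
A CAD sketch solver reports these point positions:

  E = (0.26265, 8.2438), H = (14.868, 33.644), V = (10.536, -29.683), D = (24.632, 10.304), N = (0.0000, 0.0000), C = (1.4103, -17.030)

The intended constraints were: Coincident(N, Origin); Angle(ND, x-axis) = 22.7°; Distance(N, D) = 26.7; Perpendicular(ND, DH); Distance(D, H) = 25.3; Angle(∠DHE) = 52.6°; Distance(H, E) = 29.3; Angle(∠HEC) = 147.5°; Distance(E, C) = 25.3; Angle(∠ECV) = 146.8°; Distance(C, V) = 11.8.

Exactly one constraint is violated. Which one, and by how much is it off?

Distance(C, V) = 11.8 — off by 3.80.

N = (0.00, 0.00) ✓; ND at 22.70° ✓; |ND| = 26.70 ✓; ∠(ND, DH) = 90.00° ✓; |DH| = 25.30 ✓; ∠DHE = 52.60° ✓; |HE| = 29.30 ✓; ∠HEC = 147.5° ✓; |EC| = 25.30 ✓; ∠ECV = 146.8° ✓; |CV| = 15.60 ✗.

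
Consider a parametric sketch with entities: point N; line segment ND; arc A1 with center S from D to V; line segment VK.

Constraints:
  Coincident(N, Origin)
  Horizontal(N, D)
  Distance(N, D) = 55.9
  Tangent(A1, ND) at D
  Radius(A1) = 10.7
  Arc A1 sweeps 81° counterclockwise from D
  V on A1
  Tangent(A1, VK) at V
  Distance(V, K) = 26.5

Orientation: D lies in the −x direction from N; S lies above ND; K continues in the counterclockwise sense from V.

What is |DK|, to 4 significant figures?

38.15

N is at the origin; ND is horizontal with |ND| = 55.9 and D on the −x side, so D = (-55.90, 0.000). A1 meets ND tangentially, so SD is at right angles to ND, so S = D + (0, 10.7) = (-55.90, 10.70). On A1, D sits at bearing -90° from S; an 81° counterclockwise sweep puts V at bearing -9°, so V = S + 10.7·(cos -9°, sin -9°) = (-45.33, 9.026). A1 meets VK tangentially, so SV is at right angles to VK, so VK runs along (−sin -9°, cos -9°); with |VK| = 26.5, K = (-41.19, 35.20). Then |DK| = |K − D| = 38.15.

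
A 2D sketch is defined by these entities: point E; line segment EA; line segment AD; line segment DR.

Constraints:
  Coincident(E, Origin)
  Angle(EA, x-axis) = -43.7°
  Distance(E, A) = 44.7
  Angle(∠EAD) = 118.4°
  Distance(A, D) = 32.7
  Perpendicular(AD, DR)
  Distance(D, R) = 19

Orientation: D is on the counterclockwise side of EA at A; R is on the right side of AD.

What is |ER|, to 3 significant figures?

79.5

∠EAD = 118.4°, so AD runs at -43.7° + (180° − 118.4°) = 17.9° from the x-axis; with |AD| = 32.7, D = A + 32.7·(cos 17.9°, sin 17.9°) = (63.4, -20.8). AD is perpendicular to DR; with |DR| = 19.0 on the right of AD, R = D + 19.0·(0.307, -0.952) = (69.3, -38.9). Then |ER| = |R − E| = 79.5.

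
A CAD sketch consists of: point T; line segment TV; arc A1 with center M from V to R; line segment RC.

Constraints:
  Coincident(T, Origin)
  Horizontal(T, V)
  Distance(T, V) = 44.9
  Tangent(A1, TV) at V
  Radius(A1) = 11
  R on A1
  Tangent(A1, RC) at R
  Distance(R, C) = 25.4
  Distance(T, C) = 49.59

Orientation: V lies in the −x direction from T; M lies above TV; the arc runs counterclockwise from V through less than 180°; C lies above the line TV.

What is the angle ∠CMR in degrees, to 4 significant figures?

66.58°

Checks: T = (0.00, 0.00) ✓; |MV| = 11.00 ✓; |MR| = 11.00 ✓; ∠(MR, RC) = 90.00° ✓; |RC| = 25.40 ✓; |TC| = 49.59 ✓.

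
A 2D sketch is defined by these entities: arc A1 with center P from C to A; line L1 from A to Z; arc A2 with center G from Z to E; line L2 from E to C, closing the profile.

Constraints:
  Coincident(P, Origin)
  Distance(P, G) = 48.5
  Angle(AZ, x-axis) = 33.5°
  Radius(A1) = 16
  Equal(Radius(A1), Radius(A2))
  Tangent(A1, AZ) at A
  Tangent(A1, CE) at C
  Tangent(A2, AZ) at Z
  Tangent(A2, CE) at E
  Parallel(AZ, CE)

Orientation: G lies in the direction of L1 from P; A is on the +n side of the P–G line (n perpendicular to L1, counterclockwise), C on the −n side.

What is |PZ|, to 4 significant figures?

51.07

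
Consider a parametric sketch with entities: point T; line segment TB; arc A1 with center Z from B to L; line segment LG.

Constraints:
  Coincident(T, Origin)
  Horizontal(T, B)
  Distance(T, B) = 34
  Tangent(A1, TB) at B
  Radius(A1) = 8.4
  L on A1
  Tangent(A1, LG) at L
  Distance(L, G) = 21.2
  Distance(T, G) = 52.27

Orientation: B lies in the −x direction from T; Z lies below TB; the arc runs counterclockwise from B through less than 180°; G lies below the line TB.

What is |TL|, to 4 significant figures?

43.14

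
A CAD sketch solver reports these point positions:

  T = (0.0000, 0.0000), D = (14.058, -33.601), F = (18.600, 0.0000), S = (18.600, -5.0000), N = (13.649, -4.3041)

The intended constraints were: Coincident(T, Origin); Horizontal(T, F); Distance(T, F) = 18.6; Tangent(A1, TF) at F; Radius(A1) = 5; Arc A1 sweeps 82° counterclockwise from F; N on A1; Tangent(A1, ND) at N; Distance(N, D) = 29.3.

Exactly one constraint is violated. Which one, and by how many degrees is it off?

Tangent(A1, ND) at N — off by 8.80°.

T = (0.00, 0.00) ✓; T.y = 0.00, F.y = 0.00 ✓; |TF| = 18.60 ✓; ∠(SF, FT) = 90.00° ✓; |SF| = 5.000 ✓; bearing(S→N) − bearing(S→F) = 82.00° ✓; |SN| = 5.000 ✓; ∠(SN, ND) = 81.20° ✗; |ND| = 29.30 ✓.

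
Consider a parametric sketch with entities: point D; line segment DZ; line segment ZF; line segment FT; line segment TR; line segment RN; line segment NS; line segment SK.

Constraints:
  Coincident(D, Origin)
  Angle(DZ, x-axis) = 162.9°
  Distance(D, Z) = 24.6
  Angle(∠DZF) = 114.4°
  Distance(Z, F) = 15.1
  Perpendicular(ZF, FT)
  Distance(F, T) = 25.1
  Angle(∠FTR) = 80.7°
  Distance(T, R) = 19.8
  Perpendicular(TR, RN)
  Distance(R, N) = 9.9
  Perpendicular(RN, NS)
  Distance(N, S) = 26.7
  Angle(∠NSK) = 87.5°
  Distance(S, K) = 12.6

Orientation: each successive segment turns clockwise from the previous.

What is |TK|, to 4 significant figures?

6.896

D is at the origin; DZ runs at 162.9° with length 24.6, so Z = (-23.51, 7.233). ∠DZF = 114.4° gives ZF at 97.30° from the x-axis; with |ZF| = 15.1, F = (-25.43, 22.21). ZF is perpendicular to FT, so FT runs at 7.300°; with |FT| = 25.1, T = (-0.5346, 25.40). ∠FTR = 80.7° gives TR at -92.00° from the x-axis; with |TR| = 19.8, R = (-1.226, 5.612). TR ⟂ RN, so RN runs at 178.0°; with |RN| = 9.9, N = (-11.12, 5.958). RN ⟂ NS, so NS runs at 88.00°; with |NS| = 26.7, S = (-10.19, 32.64). ∠NSK = 87.5° gives SK at -4.500° from the x-axis; with |SK| = 12.6, K = (2.373, 31.65). Then |TK| = |K − T| = 6.896.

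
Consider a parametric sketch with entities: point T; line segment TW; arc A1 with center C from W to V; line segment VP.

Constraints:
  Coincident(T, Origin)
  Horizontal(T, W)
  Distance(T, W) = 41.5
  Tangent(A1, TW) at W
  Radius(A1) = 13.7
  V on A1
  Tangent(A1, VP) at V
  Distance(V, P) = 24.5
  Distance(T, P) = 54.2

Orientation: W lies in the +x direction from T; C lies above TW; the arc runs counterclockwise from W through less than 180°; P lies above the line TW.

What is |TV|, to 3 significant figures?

56.5

T is at the origin; T and W share the same y with |TW| = 41.5 and W on the +x side, so W = (41.5, 0.00). Tangency of A1 to TW means the radius CW is perpendicular to TW, so C = W + (0, 13.7) = (41.5, 13.7). Since CV ⟂ VP (tangency), |CP| = √(13.7² + 24.5²) = 28.1 regardless of where V sits on A1. So P lies on both circle(T, 54.2) and circle(C, 28.1); the above-TW intersection is P = (35.3, 41.1). V is the foot of the tangent from P: V = (51.7, 22.8).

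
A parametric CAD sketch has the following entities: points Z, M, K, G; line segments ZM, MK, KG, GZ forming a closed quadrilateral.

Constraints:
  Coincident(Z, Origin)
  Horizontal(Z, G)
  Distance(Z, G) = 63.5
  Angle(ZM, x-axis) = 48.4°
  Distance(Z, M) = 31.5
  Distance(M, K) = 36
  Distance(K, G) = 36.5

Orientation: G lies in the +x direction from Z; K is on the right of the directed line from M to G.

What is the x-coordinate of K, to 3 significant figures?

28.9

Z is at the origin; Z and G share the same y with |ZG| = 63.5 and G in +x, so G = (63.5, 0). ZM runs at 48.4° with |ZM| = 31.5, so M = (20.9, 23.6). K is determined by |MK| = 36.0 and |KG| = 36.5 together: it lies at the intersection of circle(M, 36.0) and circle(G, 36.5). With |MG| = 48.7, the foot of the radical line on MG is 24.0 from M and the perpendicular offset is √(36.0² − 24.0²) = 26.9. Taking the right-of-MG solution: K = (28.9, -11.6).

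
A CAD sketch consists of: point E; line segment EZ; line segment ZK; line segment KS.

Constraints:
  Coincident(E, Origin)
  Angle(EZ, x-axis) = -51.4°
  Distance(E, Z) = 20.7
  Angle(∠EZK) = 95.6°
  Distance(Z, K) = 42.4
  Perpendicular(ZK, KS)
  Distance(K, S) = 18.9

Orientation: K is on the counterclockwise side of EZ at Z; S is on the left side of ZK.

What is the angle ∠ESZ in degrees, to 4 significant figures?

26.22°

∠EZK = 95.6°, so ZK runs at -51.4° + (180° − 95.6°) = 33.00° from the x-axis; with |ZK| = 42.4, K = Z + 42.4·(cos 33.00°, sin 33.00°) = (48.47, 6.915). The perpendicularity gives KS at right angles to ZK; with |KS| = 18.9 on the left of ZK, S = K + 18.9·(-0.5446, 0.8387) = (38.18, 22.77). Then cos ∠ESZ = SE·SZ / (|SE||SZ|), giving 26.22°.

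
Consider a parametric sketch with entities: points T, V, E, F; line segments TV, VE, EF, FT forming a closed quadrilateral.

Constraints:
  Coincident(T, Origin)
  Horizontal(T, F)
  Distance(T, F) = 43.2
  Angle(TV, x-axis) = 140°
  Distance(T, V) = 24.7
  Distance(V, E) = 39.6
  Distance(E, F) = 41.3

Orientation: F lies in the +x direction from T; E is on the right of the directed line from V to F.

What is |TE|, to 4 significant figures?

16.46

Checks: |VE| = 39.60 ✓; |EF| = 41.30 ✓.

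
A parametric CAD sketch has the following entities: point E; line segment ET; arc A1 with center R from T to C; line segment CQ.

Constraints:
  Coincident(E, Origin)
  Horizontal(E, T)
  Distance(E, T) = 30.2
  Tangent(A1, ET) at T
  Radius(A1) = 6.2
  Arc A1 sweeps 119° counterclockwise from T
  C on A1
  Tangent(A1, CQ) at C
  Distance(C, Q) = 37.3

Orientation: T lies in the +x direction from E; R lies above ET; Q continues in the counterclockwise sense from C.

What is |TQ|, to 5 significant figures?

43.703

On A1, T sits at bearing -90° from R; a 119° counterclockwise sweep puts C at bearing 29°, so C = R + 6.2·(cos 29°, sin 29°) = (35.623, 9.2058). The tangent condition forces RC to be normal to CQ, so CQ runs along (−sin 29°, cos 29°); with |CQ| = 37.3, Q = (17.539, 41.829). Then |TQ| = |Q − T| = 43.703.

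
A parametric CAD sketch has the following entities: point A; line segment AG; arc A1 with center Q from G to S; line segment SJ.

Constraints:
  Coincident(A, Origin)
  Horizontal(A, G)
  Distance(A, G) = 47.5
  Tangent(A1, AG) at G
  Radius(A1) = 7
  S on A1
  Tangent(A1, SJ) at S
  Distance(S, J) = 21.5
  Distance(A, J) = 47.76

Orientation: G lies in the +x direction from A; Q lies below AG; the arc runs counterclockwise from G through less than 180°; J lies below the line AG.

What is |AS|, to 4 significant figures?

41.03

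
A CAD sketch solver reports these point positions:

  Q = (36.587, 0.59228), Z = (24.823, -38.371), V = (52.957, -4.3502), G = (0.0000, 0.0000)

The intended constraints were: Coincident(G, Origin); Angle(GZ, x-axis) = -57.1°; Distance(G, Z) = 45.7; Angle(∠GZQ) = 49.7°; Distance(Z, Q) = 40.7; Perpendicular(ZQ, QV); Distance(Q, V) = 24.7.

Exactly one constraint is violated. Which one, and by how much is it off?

Distance(Q, V) = 24.7 — off by 7.60.

G = (0.00, 0.00) ✓; GZ at -57.10° ✓; |GZ| = 45.70 ✓; ∠GZQ = 49.70° ✓; |ZQ| = 40.70 ✓; ∠(ZQ, QV) = 90.00° ✓; |QV| = 17.10 ✗.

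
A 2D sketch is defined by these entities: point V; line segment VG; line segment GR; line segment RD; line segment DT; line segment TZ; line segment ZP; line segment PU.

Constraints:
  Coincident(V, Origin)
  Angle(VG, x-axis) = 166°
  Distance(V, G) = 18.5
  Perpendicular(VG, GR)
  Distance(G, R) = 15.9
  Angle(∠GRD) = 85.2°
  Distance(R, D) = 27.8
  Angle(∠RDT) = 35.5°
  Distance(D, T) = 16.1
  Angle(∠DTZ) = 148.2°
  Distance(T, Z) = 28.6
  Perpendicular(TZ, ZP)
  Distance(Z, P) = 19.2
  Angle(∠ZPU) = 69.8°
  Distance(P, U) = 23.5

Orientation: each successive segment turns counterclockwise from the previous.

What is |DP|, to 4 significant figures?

43.62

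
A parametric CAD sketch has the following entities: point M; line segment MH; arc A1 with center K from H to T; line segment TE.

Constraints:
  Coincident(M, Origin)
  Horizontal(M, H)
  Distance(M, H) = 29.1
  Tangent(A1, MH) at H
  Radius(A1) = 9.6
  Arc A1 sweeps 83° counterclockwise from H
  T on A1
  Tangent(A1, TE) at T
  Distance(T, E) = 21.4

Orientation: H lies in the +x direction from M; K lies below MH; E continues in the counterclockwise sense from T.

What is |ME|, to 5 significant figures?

34.178

M is at the origin; MH is horizontal with |MH| = 29.1 and H on the +x side, so H = (29.100, 0.0000). A1 meets MH tangentially, so KH is at right angles to MH, so K = H + (0, -9.6) = (29.100, -9.6000). On A1, H sits at bearing 90° from K; an 83° counterclockwise sweep puts T at bearing 173°, so T = K + 9.6·(cos 173°, sin 173°) = (19.572, -8.4301). Since A1 is tangent to TE there, KT ⟂ TE, so TE runs along (−sin 173°, cos 173°); with |TE| = 21.4, E = (16.964, -29.671). Then |ME| = |E − M| = 34.178.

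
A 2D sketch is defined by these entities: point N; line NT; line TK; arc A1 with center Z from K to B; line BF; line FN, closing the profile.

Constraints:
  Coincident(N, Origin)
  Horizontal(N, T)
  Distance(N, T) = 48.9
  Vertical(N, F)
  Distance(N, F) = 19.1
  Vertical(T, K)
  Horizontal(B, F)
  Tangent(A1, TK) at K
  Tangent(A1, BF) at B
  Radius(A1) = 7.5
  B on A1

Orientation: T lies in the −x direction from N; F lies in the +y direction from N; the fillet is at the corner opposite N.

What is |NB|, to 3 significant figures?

45.6

N is at the origin; N and T share the same y with |NT| = 48.9 and T on the −x side, so T = (-48.9, 0.00). N and F share the same x with |NF| = 19.1 and F on the +y side, so F = (0.00, 19.1). The virtual corner opposite N is at (-48.9, 19.1). Since A1 is tangent to TK there, ZK ⟂ TK and tangency of A1 to BF means the radius ZB is perpendicular to BF, with radius 7.5, so the center Z sits 7.5 in from both sides at Z = (-41.4, 11.6). That places the tangent points at K = (-48.9, 11.6) on TK and B = (-41.4, 19.1) on BF. Then |NB| = |B − N| = 45.6.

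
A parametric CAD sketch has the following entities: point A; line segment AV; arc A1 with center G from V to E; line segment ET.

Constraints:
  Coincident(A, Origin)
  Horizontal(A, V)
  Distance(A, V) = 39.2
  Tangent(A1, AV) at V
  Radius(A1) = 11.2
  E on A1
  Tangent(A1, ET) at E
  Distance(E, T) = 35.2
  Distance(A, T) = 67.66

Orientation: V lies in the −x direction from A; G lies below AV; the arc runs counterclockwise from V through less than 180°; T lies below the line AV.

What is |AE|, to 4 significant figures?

51.73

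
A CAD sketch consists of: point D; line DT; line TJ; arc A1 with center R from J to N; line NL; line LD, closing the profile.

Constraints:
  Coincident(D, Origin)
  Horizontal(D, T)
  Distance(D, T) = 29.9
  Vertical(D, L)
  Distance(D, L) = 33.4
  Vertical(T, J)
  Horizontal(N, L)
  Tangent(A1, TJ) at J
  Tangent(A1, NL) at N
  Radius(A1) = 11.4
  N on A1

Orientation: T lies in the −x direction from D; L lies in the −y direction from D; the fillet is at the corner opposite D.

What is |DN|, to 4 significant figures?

38.18

The virtual corner opposite D is at (-29.90, -33.40). The tangent condition forces RJ to be normal to TJ and since A1 is tangent to NL there, RN ⟂ NL, with radius 11.4, so the center R sits 11.4 in from both sides at R = (-18.50, -22.00). That places the tangent points at J = (-29.90, -22.00) on TJ and N = (-18.50, -33.40) on NL. Then |DN| = |N − D| = 38.18.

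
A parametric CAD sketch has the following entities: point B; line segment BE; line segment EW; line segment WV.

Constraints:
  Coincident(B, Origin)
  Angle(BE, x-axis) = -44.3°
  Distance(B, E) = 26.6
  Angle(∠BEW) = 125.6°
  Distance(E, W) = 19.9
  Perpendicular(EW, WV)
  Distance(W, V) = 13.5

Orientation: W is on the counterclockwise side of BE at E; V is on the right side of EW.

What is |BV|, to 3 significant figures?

49.9

∠BEW = 125.6°, so EW runs at -44.3° + (180° − 125.6°) = 10.1° from the x-axis; with |EW| = 19.9, W = E + 19.9·(cos 10.1°, sin 10.1°) = (38.6, -15.1). EW ⟂ WV; with |WV| = 13.5 on the right of EW, V = W + 13.5·(0.175, -0.985) = (41.0, -28.4). Then |BV| = |V − B| = 49.9.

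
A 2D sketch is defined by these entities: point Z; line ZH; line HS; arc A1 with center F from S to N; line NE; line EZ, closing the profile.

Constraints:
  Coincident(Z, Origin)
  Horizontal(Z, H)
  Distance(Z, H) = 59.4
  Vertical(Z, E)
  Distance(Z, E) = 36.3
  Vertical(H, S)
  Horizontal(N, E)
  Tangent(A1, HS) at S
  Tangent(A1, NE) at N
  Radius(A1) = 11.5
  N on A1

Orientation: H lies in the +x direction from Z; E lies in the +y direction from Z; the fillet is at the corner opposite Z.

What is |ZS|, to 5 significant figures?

64.369

Z is at the origin; ZH is horizontal with |ZH| = 59.4 and H on the +x side, so H = (59.400, 0.0000). ZE is vertical with |ZE| = 36.3 and E on the +y side, so E = (0.0000, 36.300). The virtual corner opposite Z is at (59.400, 36.300). The tangent condition forces FS to be normal to HS and A1 meets NE tangentially, so FN is at right angles to NE, with radius 11.5, so the center F sits 11.5 in from both sides at F = (47.900, 24.800). That places the tangent points at S = (59.400, 24.800) on HS and N = (47.900, 36.300) on NE. Then |ZS| = |S − Z| = 64.369.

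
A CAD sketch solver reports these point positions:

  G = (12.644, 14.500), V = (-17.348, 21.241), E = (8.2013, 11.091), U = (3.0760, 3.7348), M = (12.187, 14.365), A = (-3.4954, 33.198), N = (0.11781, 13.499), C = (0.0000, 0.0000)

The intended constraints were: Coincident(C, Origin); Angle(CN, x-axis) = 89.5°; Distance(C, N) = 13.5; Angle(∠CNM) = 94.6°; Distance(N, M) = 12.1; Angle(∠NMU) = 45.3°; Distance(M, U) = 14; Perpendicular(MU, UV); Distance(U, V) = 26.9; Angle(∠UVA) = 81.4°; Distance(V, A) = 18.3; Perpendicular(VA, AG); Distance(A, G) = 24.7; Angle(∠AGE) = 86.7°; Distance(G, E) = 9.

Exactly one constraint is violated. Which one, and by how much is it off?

Distance(G, E) = 9 — off by 3.40.

C = (0.00, 0.00) ✓; CN at 89.50° ✓; |CN| = 13.50 ✓; ∠CNM = 94.60° ✓; |NM| = 12.10 ✓; ∠NMU = 45.30° ✓; |MU| = 14.00 ✓; ∠(MU, UV) = 90.00° ✓; |UV| = 26.90 ✓; ∠UVA = 81.40° ✓; |VA| = 18.30 ✓; ∠(VA, AG) = 90.00° ✓; |AG| = 24.70 ✓; ∠AGE = 86.70° ✓; |GE| = 5.600 ✗.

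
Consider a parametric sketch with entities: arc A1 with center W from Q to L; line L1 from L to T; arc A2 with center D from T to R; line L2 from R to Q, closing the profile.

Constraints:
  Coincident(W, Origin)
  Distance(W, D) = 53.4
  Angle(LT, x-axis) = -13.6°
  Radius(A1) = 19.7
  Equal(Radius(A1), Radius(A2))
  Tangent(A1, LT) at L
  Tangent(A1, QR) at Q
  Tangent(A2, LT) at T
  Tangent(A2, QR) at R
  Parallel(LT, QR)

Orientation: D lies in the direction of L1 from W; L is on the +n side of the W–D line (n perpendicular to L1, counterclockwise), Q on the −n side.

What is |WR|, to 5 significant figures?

56.918

Tangency of A1 to both parallel lines with radius 19.7 puts L and Q at W ± 19.7·n: L = (4.6323, 19.148), Q = (-4.6323, -19.148). Equal radii place T and R the same way about D: T = D + 19.7·n = (56.535, 6.5910), R = D − 19.7·n = (47.270, -31.704). Then |WR| = |R − W| = 56.918.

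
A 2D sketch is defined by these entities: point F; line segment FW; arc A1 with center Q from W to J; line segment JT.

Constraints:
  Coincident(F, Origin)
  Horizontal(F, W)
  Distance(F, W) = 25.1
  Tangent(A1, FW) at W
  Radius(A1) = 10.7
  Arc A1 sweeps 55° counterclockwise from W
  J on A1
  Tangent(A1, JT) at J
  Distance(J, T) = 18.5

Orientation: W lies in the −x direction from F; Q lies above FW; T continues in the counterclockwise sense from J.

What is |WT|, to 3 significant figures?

27.6

On A1, W sits at bearing -90° from Q; a 55° counterclockwise sweep puts J at bearing -35°, so J = Q + 10.7·(cos -35°, sin -35°) = (-16.3, 4.56). The tangent condition forces QJ to be normal to JT, so JT runs along (−sin -35°, cos -35°); with |JT| = 18.5, T = (-5.72, 19.7). Then |WT| = |T − W| = 27.6.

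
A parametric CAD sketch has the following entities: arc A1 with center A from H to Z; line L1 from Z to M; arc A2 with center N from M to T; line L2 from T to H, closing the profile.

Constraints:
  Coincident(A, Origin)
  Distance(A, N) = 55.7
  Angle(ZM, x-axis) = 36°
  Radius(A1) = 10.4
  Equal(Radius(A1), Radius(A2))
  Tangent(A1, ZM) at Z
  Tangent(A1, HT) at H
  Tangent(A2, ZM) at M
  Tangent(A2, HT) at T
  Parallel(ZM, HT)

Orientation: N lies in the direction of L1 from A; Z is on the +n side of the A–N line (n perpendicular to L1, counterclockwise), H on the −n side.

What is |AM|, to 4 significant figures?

56.66

The slot axis is L1's direction at 36.0°, so u = (cos 36.0°, sin 36.0°) = (0.8090, 0.5878) and n = (−sin 36.0°, cos 36.0°) = (-0.5878, 0.8090). A is at the origin and N lies 55.7 along u from A, so N = 55.7·u = (45.06, 32.74). Tangency of A1 to both parallel lines with radius 10.4 puts Z and H at A ± 10.4·n: Z = (-6.113, 8.414), H = (6.113, -8.414). Equal radii place M and T the same way about N: M = N + 10.4·n = (38.95, 41.15), T = N − 10.4·n = (51.18, 24.33). Then |AM| = |M − A| = 56.66.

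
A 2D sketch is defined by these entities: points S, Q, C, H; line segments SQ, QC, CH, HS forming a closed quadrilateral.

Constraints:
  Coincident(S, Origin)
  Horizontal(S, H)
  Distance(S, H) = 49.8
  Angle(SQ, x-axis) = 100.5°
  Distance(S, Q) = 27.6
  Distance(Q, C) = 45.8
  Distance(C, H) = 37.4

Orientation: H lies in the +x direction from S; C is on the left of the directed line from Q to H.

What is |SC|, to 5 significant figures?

53.777

Checks: S = (0.00, 0.00) ✓; |QC| = 45.80 ✓; |CH| = 37.40 ✓.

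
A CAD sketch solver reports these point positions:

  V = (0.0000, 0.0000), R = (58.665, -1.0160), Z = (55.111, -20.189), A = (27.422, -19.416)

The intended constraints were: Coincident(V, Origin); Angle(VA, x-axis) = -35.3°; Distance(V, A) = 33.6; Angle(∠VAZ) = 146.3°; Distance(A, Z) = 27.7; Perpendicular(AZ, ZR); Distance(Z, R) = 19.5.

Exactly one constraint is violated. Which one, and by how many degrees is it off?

Perpendicular(AZ, ZR) — off by 8.90°.

V = (0.00, 0.00) ✓; VA at -35.30° ✓; |VA| = 33.60 ✓; ∠VAZ = 146.3° ✓; |AZ| = 27.70 ✓; ∠(AZ, ZR) = 81.10° ✗; |ZR| = 19.50 ✓.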